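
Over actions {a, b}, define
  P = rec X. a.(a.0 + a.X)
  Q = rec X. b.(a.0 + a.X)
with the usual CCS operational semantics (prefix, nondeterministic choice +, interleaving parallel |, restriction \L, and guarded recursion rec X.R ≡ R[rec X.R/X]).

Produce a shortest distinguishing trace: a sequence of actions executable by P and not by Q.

Reachable graph of P (3 states):
  p0 = rec X. a.(a.0 + a.X) :: =a=> p1
  p1 = a.0 + a.(rec X. a.(a.0 + a.X)) :: =a=> p0, =a=> p2
  p2 = 0 :: (no moves)
Reachable graph of Q (3 states):
  q0 = rec X. b.(a.0 + a.X) :: =b=> q1
  q1 = a.0 + a.(rec X. b.(a.0 + a.X)) :: =a=> q0, =a=> q2
  q2 = 0 :: (no moves)
Trace ⟨a⟩ through P, begin at {p0}:
  after a @ step 1: {p1}
  — P admits the full trace.
Trace ⟨a⟩ through Q, begin at {q0}:
  after a @ step 1: ∅  — Q cannot continue

a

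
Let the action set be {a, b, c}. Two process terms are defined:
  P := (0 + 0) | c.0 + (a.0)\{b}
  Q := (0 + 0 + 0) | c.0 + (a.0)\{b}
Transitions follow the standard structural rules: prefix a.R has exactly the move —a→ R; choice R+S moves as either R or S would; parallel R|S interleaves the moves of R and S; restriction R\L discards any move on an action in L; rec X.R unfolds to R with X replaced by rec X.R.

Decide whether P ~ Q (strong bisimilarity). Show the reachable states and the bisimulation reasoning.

P's transition system — 3 states:
  m0 = (0 + 0) | c.0 + (a.0)\{b} | —a→ m1, —c→ m2
  m1 = 0\{b} | ·
  m2 = (0 + 0) | 0 | ·
Q's transition system — 3 states:
  n0 = (0 + 0 + 0) | c.0 + (a.0)\{b} | —a→ n1, —c→ n2
  n1 = 0\{b} | ·
  n2 = (0 + 0 + 0) | 0 | ·
Coarsest stable partition (strong bisimilarity classes):
  B0 = {m0, n0}
  B1 = {m1, m2, n1, n2}
m0 ∈ B0, n0 ∈ B0 → same block

bisimilar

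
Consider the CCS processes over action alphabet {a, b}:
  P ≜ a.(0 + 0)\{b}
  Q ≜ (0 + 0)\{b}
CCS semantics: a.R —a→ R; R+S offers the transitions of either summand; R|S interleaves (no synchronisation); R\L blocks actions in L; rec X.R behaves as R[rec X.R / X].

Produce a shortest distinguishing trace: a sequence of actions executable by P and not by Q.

a

Reachable graph of P (2 states):
  s0 = a.(0 + 0)\{b} → ··a··> s1
  s1 = (0 + 0)\{b} → ∅
Reachable graph of Q (1 states):
  t0 = (0 + 0)\{b} → ∅
Executing a from P (initial set {s0}):
  [1] a ⇒ {s1}
  P completes σ.
Executing a from Q (initial set {t0}):
  [1] a ⇒ ∅ (Q stuck)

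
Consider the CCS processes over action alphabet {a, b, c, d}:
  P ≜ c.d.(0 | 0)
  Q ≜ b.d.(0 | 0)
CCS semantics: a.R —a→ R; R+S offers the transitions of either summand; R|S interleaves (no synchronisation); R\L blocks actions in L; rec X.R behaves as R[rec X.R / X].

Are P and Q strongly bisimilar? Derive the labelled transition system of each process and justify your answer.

not bisimilar

LTS(P): 3 reachable states
  s0 = c.d.(0 | 0) ⊢ ··c··> s1
  s1 = d.(0 | 0) ⊢ ··d··> s2
  s2 = 0 | 0 ⊢ stopped
LTS(Q): 3 reachable states
  t0 = b.d.(0 | 0) ⊢ ··b··> t1
  t1 = d.(0 | 0) ⊢ ··d··> t2
  t2 = 0 | 0 ⊢ stopped
Bisimilarity quotient blocks:
  B0 = {s0}
  B1 = {s1, t1}
  B2 = {s2, t2}
  B3 = {t0}
s0 ∈ B0, t0 ∈ B3 → different blocks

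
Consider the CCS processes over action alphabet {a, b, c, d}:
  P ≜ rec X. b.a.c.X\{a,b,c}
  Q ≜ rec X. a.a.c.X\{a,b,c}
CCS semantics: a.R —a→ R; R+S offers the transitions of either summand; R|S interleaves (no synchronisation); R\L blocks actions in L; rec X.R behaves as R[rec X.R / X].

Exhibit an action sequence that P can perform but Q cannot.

b

LTS(P): 4 reachable states
  m0 = rec X. b.a.c.X\{a,b,c} ⊢ --b--▸ m1
  m1 = a.c.(rec X. b.a.c.X\{a,b,c})\{a,b,c} ⊢ --a--▸ m2
  m2 = c.(rec X. b.a.c.X\{a,b,c})\{a,b,c} ⊢ --c--▸ m3
  m3 = (rec X. b.a.c.X\{a,b,c})\{a,b,c} ⊢ ∅
LTS(Q): 4 reachable states
  n0 = rec X. a.a.c.X\{a,b,c} ⊢ --a--▸ n1
  n1 = a.c.(rec X. a.a.c.X\{a,b,c})\{a,b,c} ⊢ --a--▸ n2
  n2 = c.(rec X. a.a.c.X\{a,b,c})\{a,b,c} ⊢ --c--▸ n3
  n3 = (rec X. a.a.c.X\{a,b,c})\{a,b,c} ⊢ ∅
Trace ⟨b⟩ through P, begin at {m0}:
  [1] b ⇒ {m1}
  — P admits the full trace.
Trace ⟨b⟩ through Q, begin at {n0}:
  [1] b ⇒ no successor for Q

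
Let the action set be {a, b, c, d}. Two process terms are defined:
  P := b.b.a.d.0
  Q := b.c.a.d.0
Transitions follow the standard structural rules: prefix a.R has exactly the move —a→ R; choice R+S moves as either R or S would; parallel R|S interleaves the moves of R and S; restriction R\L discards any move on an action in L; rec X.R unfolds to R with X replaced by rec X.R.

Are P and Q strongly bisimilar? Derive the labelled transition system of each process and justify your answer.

P ≁ Q

LTS(P): 5 reachable states
  u0 = b.b.a.d.0 | =b=> u1
  u1 = b.a.d.0 | =b=> u2
  u2 = a.d.0 | =a=> u3
  u3 = d.0 | =d=> u4
  u4 = 0 | ·
LTS(Q): 5 reachable states
  v0 = b.c.a.d.0 | =b=> v1
  v1 = c.a.d.0 | =c=> v2
  v2 = a.d.0 | =a=> v3
  v3 = d.0 | =d=> v4
  v4 = 0 | ·
Partition-refinement fixed point:
  B0 = {u0}
  B1 = {u1}
  B2 = {u2, v2}
  B3 = {u3, v3}
  B4 = {u4, v4}
  B5 = {v0}
  B6 = {v1}
u0 ∈ B0, v0 ∈ B5 → different blocks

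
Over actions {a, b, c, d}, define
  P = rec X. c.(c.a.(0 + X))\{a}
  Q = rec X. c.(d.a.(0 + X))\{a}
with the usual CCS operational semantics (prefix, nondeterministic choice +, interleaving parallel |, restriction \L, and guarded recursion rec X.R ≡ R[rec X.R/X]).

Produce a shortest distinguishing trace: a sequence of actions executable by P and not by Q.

P's transition system — 3 states:
  m0 = rec X. c.(c.a.(0 + X))\{a} → ··c··> m1
  m1 = (c.a.(0 + (rec X. c.(c.a.(0 + X))\{a})))\{a} → ··c··> m2
  m2 = (a.(0 + (rec X. c.(c.a.(0 + X))\{a})))\{a} → ∅
Q's transition system — 3 states:
  n0 = rec X. c.(d.a.(0 + X))\{a} → ··c··> n1
  n1 = (d.a.(0 + (rec X. c.(d.a.(0 + X))\{a})))\{a} → ··d··> n2
  n2 = (a.(0 + (rec X. c.(d.a.(0 + X))\{a})))\{a} → ∅
Executing cc from P (initial set {m0}):
  step 1 (c): {m1}
  step 2 (c): {m2}
  — P admits the full trace.
Executing cc from Q (initial set {n0}):
  step 1 (c): {n1}
  step 2 (c): no successor for Q

cc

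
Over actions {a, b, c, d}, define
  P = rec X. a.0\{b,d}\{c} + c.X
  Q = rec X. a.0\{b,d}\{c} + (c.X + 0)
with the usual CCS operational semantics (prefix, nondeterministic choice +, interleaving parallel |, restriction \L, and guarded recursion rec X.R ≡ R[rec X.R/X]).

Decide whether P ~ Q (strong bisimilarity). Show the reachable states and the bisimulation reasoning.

Reachable graph of P (2 states):
  m0 = rec X. a.0\{b,d}\{c} + c.X ⊢ ··a··> m1, ··c··> m0
  m1 = 0\{b,d}\{c} ⊢ ∅
Reachable graph of Q (2 states):
  n0 = rec X. a.0\{b,d}\{c} + (c.X + 0) ⊢ ··a··> n1, ··c··> n0
  n1 = 0\{b,d}\{c} ⊢ ∅
Partition-refinement fixed point:
  B0 = {m0, n0}
  B1 = {m1, n1}
m0 ∈ B0, n0 ∈ B0 → same block

P ~ Q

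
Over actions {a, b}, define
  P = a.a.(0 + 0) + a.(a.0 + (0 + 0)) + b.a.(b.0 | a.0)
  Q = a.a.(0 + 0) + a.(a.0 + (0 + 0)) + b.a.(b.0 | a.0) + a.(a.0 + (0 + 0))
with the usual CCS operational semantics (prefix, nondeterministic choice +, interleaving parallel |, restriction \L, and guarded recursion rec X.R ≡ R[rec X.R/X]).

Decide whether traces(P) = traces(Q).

trace-equivalent

LTS(P): 10 reachable states
  u0 = a.a.(0 + 0) + a.(a.0 + (0 + 0)) + b.a.(b.0 | a.0) ⊢ —a→ u1, —a→ u2, —b→ u3
  u1 = a.(0 + 0) ⊢ —a→ u4
  u2 = a.0 + (0 + 0) ⊢ —a→ u5
  u3 = a.(b.0 | a.0) ⊢ —a→ u6
  u4 = 0 + 0 ⊢ stopped
  u5 = 0 ⊢ stopped
  u6 = b.0 | a.0 ⊢ —a→ u7, —b→ u8
  u7 = b.0 | 0 ⊢ —b→ u9
  u8 = 0 | a.0 ⊢ —a→ u9
  u9 = 0 | 0 ⊢ stopped
LTS(Q): 10 reachable states
  v0 = a.a.(0 + 0) + a.(a.0 + (0 + 0)) + b.a.(b.0 | a.0) + a.(a.0 + (0 + 0)) ⊢ —a→ v1, —a→ v2, —b→ v3
  v1 = a.(0 + 0) ⊢ —a→ v4
  v2 = a.0 + (0 + 0) ⊢ —a→ v5
  v3 = a.(b.0 | a.0) ⊢ —a→ v6
  v4 = 0 + 0 ⊢ stopped
  v5 = 0 ⊢ stopped
  v6 = b.0 | a.0 ⊢ —a→ v7, —b→ v8
  v7 = b.0 | 0 ⊢ —b→ v9
  v8 = 0 | a.0 ⊢ —a→ v9
  v9 = 0 | 0 ⊢ stopped
Partition-refinement fixed point:
  B0 = {u0, v0}
  B1 = {u1, u2, u8, v1, v2, v8}
  B2 = {u4, u5, u9, v4, v5, v9}
  B3 = {u3, v3}
  B4 = {u6, v6}
  B5 = {u7, v7}
u0 ∈ B0, v0 ∈ B0 → same block
Bisimilar ⇒ trace-equivalent.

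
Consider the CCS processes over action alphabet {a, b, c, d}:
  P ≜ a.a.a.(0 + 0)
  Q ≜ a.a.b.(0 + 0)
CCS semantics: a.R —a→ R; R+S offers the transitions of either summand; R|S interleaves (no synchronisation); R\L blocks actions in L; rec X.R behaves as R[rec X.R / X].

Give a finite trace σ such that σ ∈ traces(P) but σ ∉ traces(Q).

aaa

LTS(P): 4 reachable states
  m0 = a.a.a.(0 + 0) → =a=> m1
  m1 = a.a.(0 + 0) → =a=> m2
  m2 = a.(0 + 0) → =a=> m3
  m3 = 0 + 0 → deadlocked
LTS(Q): 4 reachable states
  n0 = a.a.b.(0 + 0) → =a=> n1
  n1 = a.b.(0 + 0) → =a=> n2
  n2 = b.(0 + 0) → =b=> n3
  n3 = 0 + 0 → deadlocked
Run σ = ⟨aaa⟩ on P: start {m0}
  [1] a ⇒ {m1}
  [2] a ⇒ {m2}
  [3] a ⇒ {m3}
  ✓ P
Run σ = ⟨aaa⟩ on Q: start {n0}
  [1] a ⇒ {n1}
  [2] a ⇒ {n2}
  [3] a ⇒ no successor for Q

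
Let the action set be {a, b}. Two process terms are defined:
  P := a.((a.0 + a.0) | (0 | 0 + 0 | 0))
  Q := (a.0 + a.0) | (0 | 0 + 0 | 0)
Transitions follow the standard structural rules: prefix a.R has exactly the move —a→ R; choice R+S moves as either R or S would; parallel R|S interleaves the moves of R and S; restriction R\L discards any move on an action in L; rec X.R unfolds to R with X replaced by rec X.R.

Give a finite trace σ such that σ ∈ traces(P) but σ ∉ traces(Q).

P's transition system — 3 states:
  s0 = a.((a.0 + a.0) | (0 | 0 + 0 | 0)) → -a-> s1
  s1 = (a.0 + a.0) | (0 | 0 + 0 | 0) → -a-> s2
  s2 = 0 | (0 | 0 + 0 | 0) → stopped
Q's transition system — 2 states:
  t0 = (a.0 + a.0) | (0 | 0 + 0 | 0) → -a-> t1
  t1 = 0 | (0 | 0 + 0 | 0) → stopped
Executing aa from P (initial set {s0}):
  step 1 (a): {s1}
  step 2 (a): {s2}
  P completes σ.
Executing aa from Q (initial set {t0}):
  step 1 (a): {t1}
  step 2 (a): ∅ (Q stuck)

aa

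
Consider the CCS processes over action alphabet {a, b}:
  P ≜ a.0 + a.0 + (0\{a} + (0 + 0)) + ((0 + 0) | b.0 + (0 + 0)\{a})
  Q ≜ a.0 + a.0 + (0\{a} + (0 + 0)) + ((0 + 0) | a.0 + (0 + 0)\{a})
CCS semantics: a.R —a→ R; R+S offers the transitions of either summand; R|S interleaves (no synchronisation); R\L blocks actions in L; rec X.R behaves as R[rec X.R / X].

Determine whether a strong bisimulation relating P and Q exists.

P's transition system — 3 states:
  p0 = a.0 + a.0 + (0\{a} + (0 + 0)) + ((0 + 0) | b.0 + (0 + 0)\{a}) → --a--▸ p1, --b--▸ p2
  p1 = 0 → ·
  p2 = (0 + 0) | 0 → ·
Q's transition system — 3 states:
  q0 = a.0 + a.0 + (0\{a} + (0 + 0)) + ((0 + 0) | a.0 + (0 + 0)\{a}) → --a--▸ q1, --a--▸ q2
  q1 = (0 + 0) | 0 → ·
  q2 = 0 → ·
Bisimilarity quotient blocks:
  B0 = {p0}
  B1 = {p1, p2, q1, q2}
  B2 = {q0}
p0 ∈ B0, q0 ∈ B2 → different blocks

NO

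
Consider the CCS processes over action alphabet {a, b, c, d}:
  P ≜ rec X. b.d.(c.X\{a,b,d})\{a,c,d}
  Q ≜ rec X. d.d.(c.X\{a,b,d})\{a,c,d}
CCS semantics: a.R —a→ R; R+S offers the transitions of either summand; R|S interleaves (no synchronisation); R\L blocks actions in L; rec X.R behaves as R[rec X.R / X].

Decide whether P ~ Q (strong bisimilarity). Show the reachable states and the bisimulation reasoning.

LTS(P): 3 reachable states
  s0 = rec X. b.d.(c.X\{a,b,d})\{a,c,d} has moves -b-> s1
  s1 = d.(c.(rec X. b.d.(c.X\{a,b,d})\{a,c,d})\{a,b,d})\{a,c,d} has moves -d-> s2
  s2 = (c.(rec X. b.d.(c.X\{a,b,d})\{a,c,d})\{a,b,d})\{a,c,d} has moves ·
LTS(Q): 3 reachable states
  t0 = rec X. d.d.(c.X\{a,b,d})\{a,c,d} has moves -d-> t1
  t1 = d.(c.(rec X. d.d.(c.X\{a,b,d})\{a,c,d})\{a,b,d})\{a,c,d} has moves -d-> t2
  t2 = (c.(rec X. d.d.(c.X\{a,b,d})\{a,c,d})\{a,b,d})\{a,c,d} has moves ·
Bisimilarity quotient blocks:
  B0 = {s0}
  B1 = {s1, t1}
  B2 = {s2, t2}
  B3 = {t0}
s0 ∈ B0, t0 ∈ B3 → different blocks

P ≁ Q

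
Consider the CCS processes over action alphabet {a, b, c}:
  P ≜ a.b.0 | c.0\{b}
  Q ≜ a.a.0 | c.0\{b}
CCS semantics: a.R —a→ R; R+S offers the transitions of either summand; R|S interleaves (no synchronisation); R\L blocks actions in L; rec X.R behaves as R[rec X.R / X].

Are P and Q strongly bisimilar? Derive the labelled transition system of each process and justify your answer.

P's transition system — 6 states:
  p0 = a.b.0 | c.0\{b} :: --a--▸ p1, --c--▸ p2
  p1 = b.0 | c.0\{b} :: --b--▸ p3, --c--▸ p4
  p2 = a.b.0 | 0\{b} :: --a--▸ p4
  p3 = 0 | c.0\{b} :: --c--▸ p5
  p4 = b.0 | 0\{b} :: --b--▸ p5
  p5 = 0 | 0\{b} :: stopped
Q's transition system — 6 states:
  q0 = a.a.0 | c.0\{b} :: --a--▸ q1, --c--▸ q2
  q1 = a.0 | c.0\{b} :: --a--▸ q3, --c--▸ q4
  q2 = a.a.0 | 0\{b} :: --a--▸ q4
  q3 = 0 | c.0\{b} :: --c--▸ q5
  q4 = a.0 | 0\{b} :: --a--▸ q5
  q5 = 0 | 0\{b} :: stopped
Partition-refinement fixed point:
  B0 = {p0}
  B1 = {p1}
  B2 = {p3, q3}
  B3 = {p5, q5}
  B4 = {p4}
  B5 = {p2}
  B6 = {q0}
  B7 = {q1}
  B8 = {q4}
  B9 = {q2}
p0 ∈ B0, q0 ∈ B6 → different blocks

NO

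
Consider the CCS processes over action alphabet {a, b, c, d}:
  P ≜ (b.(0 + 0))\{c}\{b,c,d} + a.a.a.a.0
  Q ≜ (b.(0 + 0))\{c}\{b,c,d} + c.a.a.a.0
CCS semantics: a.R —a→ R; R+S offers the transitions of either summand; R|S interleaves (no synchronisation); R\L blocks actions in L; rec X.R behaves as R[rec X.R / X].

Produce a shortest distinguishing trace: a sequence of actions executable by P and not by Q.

a

Reachable graph of P (5 states):
  s0 = (b.(0 + 0))\{c}\{b,c,d} + a.a.a.a.0 ⊢ —a→ s1
  s1 = a.a.a.0 ⊢ —a→ s2
  s2 = a.a.0 ⊢ —a→ s3
  s3 = a.0 ⊢ —a→ s4
  s4 = 0 ⊢ ·
Reachable graph of Q (5 states):
  t0 = (b.(0 + 0))\{c}\{b,c,d} + c.a.a.a.0 ⊢ —c→ t1
  t1 = a.a.a.0 ⊢ —a→ t2
  t2 = a.a.0 ⊢ —a→ t3
  t3 = a.0 ⊢ —a→ t4
  t4 = 0 ⊢ ·
Run σ = ⟨a⟩ on P: start {s0}
  step 1 (a): {s1}
  P completes σ.
Run σ = ⟨a⟩ on Q: start {t0}
  step 1 (a): ∅ (Q stuck)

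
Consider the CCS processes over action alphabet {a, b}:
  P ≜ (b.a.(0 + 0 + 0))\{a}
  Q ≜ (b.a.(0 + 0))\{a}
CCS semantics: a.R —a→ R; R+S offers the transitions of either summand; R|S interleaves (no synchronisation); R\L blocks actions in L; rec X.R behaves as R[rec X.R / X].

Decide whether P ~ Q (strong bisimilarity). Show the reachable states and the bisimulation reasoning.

Reachable graph of P (2 states):
  u0 = (b.a.(0 + 0 + 0))\{a} → ··b··> u1
  u1 = (a.(0 + 0 + 0))\{a} → deadlocked
Reachable graph of Q (2 states):
  v0 = (b.a.(0 + 0))\{a} → ··b··> v1
  v1 = (a.(0 + 0))\{a} → deadlocked
Partition-refinement fixed point:
  B0 = {u0, v0}
  B1 = {u1, v1}
u0 ∈ B0, v0 ∈ B0 → same block

P ~ Q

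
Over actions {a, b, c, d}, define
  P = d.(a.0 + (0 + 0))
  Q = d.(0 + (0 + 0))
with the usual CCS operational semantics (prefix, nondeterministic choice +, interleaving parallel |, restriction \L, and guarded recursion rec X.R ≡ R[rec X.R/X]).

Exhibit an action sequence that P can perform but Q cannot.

da

Reachable graph of P (3 states):
  s0 = d.(a.0 + (0 + 0)) ⊢ ··d··> s1
  s1 = a.0 + (0 + 0) ⊢ ··a··> s2
  s2 = 0 ⊢ (no moves)
Reachable graph of Q (2 states):
  t0 = d.(0 + (0 + 0)) ⊢ ··d··> t1
  t1 = 0 + (0 + 0) ⊢ (no moves)
Trace ⟨da⟩ through P, begin at {s0}:
  [1] d ⇒ {s1}
  [2] a ⇒ {s2}
  ✓ P
Trace ⟨da⟩ through Q, begin at {t0}:
  [1] d ⇒ {t1}
  [2] a ⇒ ∅  — Q cannot continue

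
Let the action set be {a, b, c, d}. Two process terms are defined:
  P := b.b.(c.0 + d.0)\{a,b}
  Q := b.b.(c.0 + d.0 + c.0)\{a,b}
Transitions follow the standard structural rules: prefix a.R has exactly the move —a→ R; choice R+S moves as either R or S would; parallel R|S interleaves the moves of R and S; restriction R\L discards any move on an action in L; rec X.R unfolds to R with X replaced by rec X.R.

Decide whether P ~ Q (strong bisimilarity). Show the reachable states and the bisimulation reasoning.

YES

P's transition system — 4 states:
  u0 = b.b.(c.0 + d.0)\{a,b} → =b=> u1
  u1 = b.(c.0 + d.0)\{a,b} → =b=> u2
  u2 = (c.0 + d.0)\{a,b} → =c=> u3, =d=> u3
  u3 = 0\{a,b} → ·
Q's transition system — 4 states:
  v0 = b.b.(c.0 + d.0 + c.0)\{a,b} → =b=> v1
  v1 = b.(c.0 + d.0 + c.0)\{a,b} → =b=> v2
  v2 = (c.0 + d.0 + c.0)\{a,b} → =c=> v3, =d=> v3
  v3 = 0\{a,b} → ·
Partition-refinement fixed point:
  B0 = {u0, v0}
  B1 = {u1, v1}
  B2 = {u2, v2}
  B3 = {u3, v3}
u0 ∈ B0, v0 ∈ B0 → same block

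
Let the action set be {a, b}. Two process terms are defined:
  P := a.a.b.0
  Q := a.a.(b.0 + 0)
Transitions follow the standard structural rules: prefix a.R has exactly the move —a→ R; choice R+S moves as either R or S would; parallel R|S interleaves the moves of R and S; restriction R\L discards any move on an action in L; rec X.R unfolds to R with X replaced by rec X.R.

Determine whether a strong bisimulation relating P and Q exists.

Reachable graph of P (4 states):
  u0 = a.a.b.0 ⊢ —a→ u1
  u1 = a.b.0 ⊢ —a→ u2
  u2 = b.0 ⊢ —b→ u3
  u3 = 0 ⊢ stopped
Reachable graph of Q (4 states):
  v0 = a.a.(b.0 + 0) ⊢ —a→ v1
  v1 = a.(b.0 + 0) ⊢ —a→ v2
  v2 = b.0 + 0 ⊢ —b→ v3
  v3 = 0 ⊢ stopped
Bisimilarity quotient blocks:
  B0 = {u0, v0}
  B1 = {u1, v1}
  B2 = {u2, v2}
  B3 = {u3, v3}
u0 ∈ B0, v0 ∈ B0 → same block

bisimilar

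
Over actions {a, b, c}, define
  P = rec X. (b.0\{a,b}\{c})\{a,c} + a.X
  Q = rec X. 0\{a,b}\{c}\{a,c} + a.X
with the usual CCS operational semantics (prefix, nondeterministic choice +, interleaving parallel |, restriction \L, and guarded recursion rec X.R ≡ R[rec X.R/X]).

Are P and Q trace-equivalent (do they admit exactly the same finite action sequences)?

Reachable graph of P (2 states):
  p0 = rec X. (b.0\{a,b}\{c})\{a,c} + a.X → =a=> p0, =b=> p1
  p1 = 0\{a,b}\{c}\{a,c} → (no moves)
Reachable graph of Q (1 states):
  q0 = rec X. 0\{a,b}\{c}\{a,c} + a.X → =a=> q0
Run σ = ⟨b⟩ on P: start {p0}
  after b @ step 1: {p1}
  ✓ P
Run σ = ⟨b⟩ on Q: start {q0}
  after b @ step 1: no successor for Q

trace-distinct — witness ⟨b⟩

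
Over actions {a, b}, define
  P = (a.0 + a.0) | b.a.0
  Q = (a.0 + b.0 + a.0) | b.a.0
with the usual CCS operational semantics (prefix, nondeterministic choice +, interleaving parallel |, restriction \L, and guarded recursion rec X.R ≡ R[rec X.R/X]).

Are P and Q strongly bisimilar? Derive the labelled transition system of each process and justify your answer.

P's transition system — 6 states:
  p0 = (a.0 + a.0) | b.a.0 ⊢ -a-> p1, -b-> p2
  p1 = 0 | b.a.0 ⊢ -b-> p3
  p2 = (a.0 + a.0) | a.0 ⊢ -a-> p3, -a-> p4
  p3 = 0 | a.0 ⊢ -a-> p5
  p4 = (a.0 + a.0) | 0 ⊢ -a-> p5
  p5 = 0 | 0 ⊢ (no moves)
Q's transition system — 6 states:
  q0 = (a.0 + b.0 + a.0) | b.a.0 ⊢ -a-> q1, -b-> q1, -b-> q2
  q1 = 0 | b.a.0 ⊢ -b-> q3
  q2 = (a.0 + b.0 + a.0) | a.0 ⊢ -a-> q3, -a-> q4, -b-> q3
  q3 = 0 | a.0 ⊢ -a-> q5
  q4 = (a.0 + b.0 + a.0) | 0 ⊢ -a-> q5, -b-> q5
  q5 = 0 | 0 ⊢ (no moves)
Bisimilarity quotient blocks:
  B0 = {p0}
  B1 = {p1, q1}
  B2 = {p3, p4, q3}
  B3 = {p5, q5}
  B4 = {p2}
  B5 = {q0}
  B6 = {q2}
  B7 = {q4}
p0 ∈ B0, q0 ∈ B5 → different blocks

not bisimilar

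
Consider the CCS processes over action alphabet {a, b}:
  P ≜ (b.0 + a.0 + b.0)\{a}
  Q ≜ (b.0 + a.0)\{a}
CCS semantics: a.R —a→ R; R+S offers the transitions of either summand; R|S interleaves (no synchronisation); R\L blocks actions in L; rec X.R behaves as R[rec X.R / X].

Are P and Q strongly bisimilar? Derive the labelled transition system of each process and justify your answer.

P's transition system — 2 states:
  u0 = (b.0 + a.0 + b.0)\{a} has moves =b=> u1
  u1 = 0\{a} has moves stopped
Q's transition system — 2 states:
  v0 = (b.0 + a.0)\{a} has moves =b=> v1
  v1 = 0\{a} has moves stopped
Partition-refinement fixed point:
  B0 = {u0, v0}
  B1 = {u1, v1}
u0 ∈ B0, v0 ∈ B0 → same block

P ~ Q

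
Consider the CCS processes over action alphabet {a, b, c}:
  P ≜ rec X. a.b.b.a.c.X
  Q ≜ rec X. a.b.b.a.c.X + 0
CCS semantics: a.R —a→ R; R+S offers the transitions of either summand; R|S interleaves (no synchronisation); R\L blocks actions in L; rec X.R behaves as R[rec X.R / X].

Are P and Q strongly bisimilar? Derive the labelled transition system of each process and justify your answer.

P ~ Q

Reachable graph of P (5 states):
  m0 = rec X. a.b.b.a.c.X has moves =a=> m1
  m1 = b.b.a.c.(rec X. a.b.b.a.c.X) has moves =b=> m2
  m2 = b.a.c.(rec X. a.b.b.a.c.X) has moves =b=> m3
  m3 = a.c.(rec X. a.b.b.a.c.X) has moves =a=> m4
  m4 = c.(rec X. a.b.b.a.c.X) has moves =c=> m0
Reachable graph of Q (5 states):
  n0 = rec X. a.b.b.a.c.X + 0 has moves =a=> n1
  n1 = b.b.a.c.(rec X. a.b.b.a.c.X + 0) has moves =b=> n2
  n2 = b.a.c.(rec X. a.b.b.a.c.X + 0) has moves =b=> n3
  n3 = a.c.(rec X. a.b.b.a.c.X + 0) has moves =a=> n4
  n4 = c.(rec X. a.b.b.a.c.X + 0) has moves =c=> n0
Coarsest stable partition (strong bisimilarity classes):
  B0 = {m0, n0}
  B1 = {m1, n1}
  B2 = {m2, n2}
  B3 = {m3, n3}
  B4 = {m4, n4}
m0 ∈ B0, n0 ∈ B0 → same block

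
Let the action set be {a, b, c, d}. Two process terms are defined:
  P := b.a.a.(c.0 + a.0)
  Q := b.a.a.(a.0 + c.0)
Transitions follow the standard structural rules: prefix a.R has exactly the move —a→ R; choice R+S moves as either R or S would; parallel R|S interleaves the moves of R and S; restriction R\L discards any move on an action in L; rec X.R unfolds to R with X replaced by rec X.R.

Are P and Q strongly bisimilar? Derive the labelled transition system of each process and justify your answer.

Reachable graph of P (5 states):
  m0 = b.a.a.(c.0 + a.0) | —b→ m1
  m1 = a.a.(c.0 + a.0) | —a→ m2
  m2 = a.(c.0 + a.0) | —a→ m3
  m3 = c.0 + a.0 | —a→ m4, —c→ m4
  m4 = 0 | ·
Reachable graph of Q (5 states):
  n0 = b.a.a.(a.0 + c.0) | —b→ n1
  n1 = a.a.(a.0 + c.0) | —a→ n2
  n2 = a.(a.0 + c.0) | —a→ n3
  n3 = a.0 + c.0 | —a→ n4, —c→ n4
  n4 = 0 | ·
Coarsest stable partition (strong bisimilarity classes):
  B0 = {m0, n0}
  B1 = {m1, n1}
  B2 = {m2, n2}
  B3 = {m3, n3}
  B4 = {m4, n4}
m0 ∈ B0, n0 ∈ B0 → same block

YES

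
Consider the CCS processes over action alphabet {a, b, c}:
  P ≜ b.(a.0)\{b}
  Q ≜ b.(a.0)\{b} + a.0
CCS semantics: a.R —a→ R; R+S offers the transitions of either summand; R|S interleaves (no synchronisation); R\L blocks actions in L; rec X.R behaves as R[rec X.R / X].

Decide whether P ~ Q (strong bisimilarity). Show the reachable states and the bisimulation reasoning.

Reachable graph of P (3 states):
  s0 = b.(a.0)\{b} has moves -b-> s1
  s1 = (a.0)\{b} has moves -a-> s2
  s2 = 0\{b} has moves stopped
Reachable graph of Q (4 states):
  t0 = b.(a.0)\{b} + a.0 has moves -a-> t1, -b-> t2
  t1 = 0 has moves stopped
  t2 = (a.0)\{b} has moves -a-> t3
  t3 = 0\{b} has moves stopped
Coarsest stable partition (strong bisimilarity classes):
  B0 = {s0}
  B1 = {s1, t2}
  B2 = {s2, t1, t3}
  B3 = {t0}
s0 ∈ B0, t0 ∈ B3 → different blocks

P ≁ Q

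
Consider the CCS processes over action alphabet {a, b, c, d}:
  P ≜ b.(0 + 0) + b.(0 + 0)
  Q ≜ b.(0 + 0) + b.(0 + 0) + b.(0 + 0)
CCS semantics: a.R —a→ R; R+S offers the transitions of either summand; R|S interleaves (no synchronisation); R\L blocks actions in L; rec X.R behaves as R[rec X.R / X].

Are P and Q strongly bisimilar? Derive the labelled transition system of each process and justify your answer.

P's transition system — 2 states:
  s0 = b.(0 + 0) + b.(0 + 0) :: -b-> s1
  s1 = 0 + 0 :: (no moves)
Q's transition system — 2 states:
  t0 = b.(0 + 0) + b.(0 + 0) + b.(0 + 0) :: -b-> t1
  t1 = 0 + 0 :: (no moves)
Coarsest stable partition (strong bisimilarity classes):
  B0 = {s0, t0}
  B1 = {s1, t1}
s0 ∈ B0, t0 ∈ B0 → same block

YES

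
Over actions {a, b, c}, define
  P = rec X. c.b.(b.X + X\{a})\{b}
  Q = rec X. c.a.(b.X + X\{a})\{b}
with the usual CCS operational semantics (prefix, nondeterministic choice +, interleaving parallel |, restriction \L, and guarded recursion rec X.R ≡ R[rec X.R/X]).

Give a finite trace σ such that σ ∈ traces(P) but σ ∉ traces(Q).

LTS(P): 4 reachable states
  u0 = rec X. c.b.(b.X + X\{a})\{b} ⊢ =c=> u1
  u1 = b.(b.(rec X. c.b.(b.X + X\{a})\{b}) + (rec X. c.b.(b.X + X\{a})\{b})\{a})\{b} ⊢ =b=> u2
  u2 = (b.(rec X. c.b.(b.X + X\{a})\{b}) + (rec X. c.b.(b.X + X\{a})\{b})\{a})\{b} ⊢ =c=> u3
  u3 = (b.(b.(rec X. c.b.(b.X + X\{a})\{b}) + (rec X. c.b.(b.X + X\{a})\{b})\{a})\{b})\{a}\{b} ⊢ stopped
LTS(Q): 4 reachable states
  v0 = rec X. c.a.(b.X + X\{a})\{b} ⊢ =c=> v1
  v1 = a.(b.(rec X. c.a.(b.X + X\{a})\{b}) + (rec X. c.a.(b.X + X\{a})\{b})\{a})\{b} ⊢ =a=> v2
  v2 = (b.(rec X. c.a.(b.X + X\{a})\{b}) + (rec X. c.a.(b.X + X\{a})\{b})\{a})\{b} ⊢ =c=> v3
  v3 = (a.(b.(rec X. c.a.(b.X + X\{a})\{b}) + (rec X. c.a.(b.X + X\{a})\{b})\{a})\{b})\{a}\{b} ⊢ stopped
Trace ⟨cb⟩ through P, begin at {u0}:
  step 1 (c): {u1}
  step 2 (b): {u2}
  P completes σ.
Trace ⟨cb⟩ through Q, begin at {v0}:
  step 1 (c): {v1}
  step 2 (b): ∅  — Q cannot continue

cb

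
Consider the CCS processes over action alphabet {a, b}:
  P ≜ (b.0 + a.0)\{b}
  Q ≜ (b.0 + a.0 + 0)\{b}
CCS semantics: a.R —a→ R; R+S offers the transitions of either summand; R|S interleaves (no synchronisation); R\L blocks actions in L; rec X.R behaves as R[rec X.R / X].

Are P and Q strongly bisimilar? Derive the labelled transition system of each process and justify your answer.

P's transition system — 2 states:
  u0 = (b.0 + a.0)\{b} has moves --a--▸ u1
  u1 = 0\{b} has moves (no moves)
Q's transition system — 2 states:
  v0 = (b.0 + a.0 + 0)\{b} has moves --a--▸ v1
  v1 = 0\{b} has moves (no moves)
Coarsest stable partition (strong bisimilarity classes):
  B0 = {u0, v0}
  B1 = {u1, v1}
u0 ∈ B0, v0 ∈ B0 → same block

bisimilar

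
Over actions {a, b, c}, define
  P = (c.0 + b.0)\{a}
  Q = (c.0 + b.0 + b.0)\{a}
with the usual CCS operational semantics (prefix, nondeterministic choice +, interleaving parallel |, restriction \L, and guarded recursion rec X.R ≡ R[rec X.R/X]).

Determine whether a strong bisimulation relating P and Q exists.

bisimilar

Reachable graph of P (2 states):
  m0 = (c.0 + b.0)\{a} | -b-> m1, -c-> m1
  m1 = 0\{a} | deadlocked
Reachable graph of Q (2 states):
  n0 = (c.0 + b.0 + b.0)\{a} | -b-> n1, -c-> n1
  n1 = 0\{a} | deadlocked
Coarsest stable partition (strong bisimilarity classes):
  B0 = {m0, n0}
  B1 = {m1, n1}
m0 ∈ B0, n0 ∈ B0 → same block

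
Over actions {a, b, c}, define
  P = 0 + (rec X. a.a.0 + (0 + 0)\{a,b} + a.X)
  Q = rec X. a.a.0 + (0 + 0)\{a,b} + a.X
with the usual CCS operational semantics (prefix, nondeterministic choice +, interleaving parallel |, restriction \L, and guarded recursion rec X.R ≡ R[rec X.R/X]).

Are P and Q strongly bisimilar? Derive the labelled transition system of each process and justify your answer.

YES

Reachable graph of P (4 states):
  u0 = 0 + (rec X. a.a.0 + (0 + 0)\{a,b} + a.X) :: —a→ u1, —a→ u2
  u1 = a.0 :: —a→ u3
  u2 = rec X. a.a.0 + (0 + 0)\{a,b} + a.X :: —a→ u1, —a→ u2
  u3 = 0 :: (no moves)
Reachable graph of Q (3 states):
  v0 = rec X. a.a.0 + (0 + 0)\{a,b} + a.X :: —a→ v0, —a→ v1
  v1 = a.0 :: —a→ v2
  v2 = 0 :: (no moves)
Partition-refinement fixed point:
  B0 = {u0, u2, v0}
  B1 = {u1, v1}
  B2 = {u3, v2}
u0 ∈ B0, v0 ∈ B0 → same block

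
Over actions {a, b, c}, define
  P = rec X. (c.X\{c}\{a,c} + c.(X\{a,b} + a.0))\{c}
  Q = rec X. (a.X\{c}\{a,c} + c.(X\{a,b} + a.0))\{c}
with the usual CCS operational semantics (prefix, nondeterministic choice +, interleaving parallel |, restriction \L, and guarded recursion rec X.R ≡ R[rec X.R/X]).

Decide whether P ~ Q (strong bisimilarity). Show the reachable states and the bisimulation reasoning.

P ≁ Q

LTS(P): 1 reachable states
  u0 = rec X. (c.X\{c}\{a,c} + c.(X\{a,b} + a.0))\{c} | ·
LTS(Q): 2 reachable states
  v0 = rec X. (a.X\{c}\{a,c} + c.(X\{a,b} + a.0))\{c} | =a=> v1
  v1 = (rec X. (a.X\{c}\{a,c} + c.(X\{a,b} + a.0))\{c})\{c}\{a,c}\{c} | ·
Coarsest stable partition (strong bisimilarity classes):
  B0 = {u0, v1}
  B1 = {v0}
u0 ∈ B0, v0 ∈ B1 → different blocks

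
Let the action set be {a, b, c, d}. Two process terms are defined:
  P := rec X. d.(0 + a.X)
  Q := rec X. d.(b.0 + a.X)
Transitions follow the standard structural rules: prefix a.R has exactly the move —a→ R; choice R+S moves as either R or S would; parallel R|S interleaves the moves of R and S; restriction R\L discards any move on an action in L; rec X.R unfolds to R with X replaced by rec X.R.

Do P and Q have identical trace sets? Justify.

NO — witness ⟨db⟩

LTS(P): 2 reachable states
  s0 = rec X. d.(0 + a.X) has moves —d→ s1
  s1 = 0 + a.(rec X. d.(0 + a.X)) has moves —a→ s0
LTS(Q): 3 reachable states
  t0 = rec X. d.(b.0 + a.X) has moves —d→ t1
  t1 = b.0 + a.(rec X. d.(b.0 + a.X)) has moves —a→ t0, —b→ t2
  t2 = 0 has moves ∅
Executing db from Q (initial set {t0}):
  [1] d ⇒ {t1}
  [2] b ⇒ {t2}
  Q completes σ.
Executing db from P (initial set {s0}):
  [1] d ⇒ {s1}
  [2] b ⇒ ∅ (P stuck)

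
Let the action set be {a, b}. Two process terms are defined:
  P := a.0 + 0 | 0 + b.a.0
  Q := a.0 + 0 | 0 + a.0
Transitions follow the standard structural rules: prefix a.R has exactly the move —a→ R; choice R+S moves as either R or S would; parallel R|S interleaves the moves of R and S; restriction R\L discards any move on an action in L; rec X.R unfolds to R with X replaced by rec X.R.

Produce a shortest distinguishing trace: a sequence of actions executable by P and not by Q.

b

Reachable graph of P (3 states):
  m0 = a.0 + 0 | 0 + b.a.0 | -a-> m1, -b-> m2
  m1 = 0 | stopped
  m2 = a.0 | -a-> m1
Reachable graph of Q (2 states):
  n0 = a.0 + 0 | 0 + a.0 | -a-> n1
  n1 = 0 | stopped
Executing b from P (initial set {m0}):
  step 1 (b): {m2}
  P completes σ.
Executing b from Q (initial set {n0}):
  step 1 (b): ∅  — Q cannot continue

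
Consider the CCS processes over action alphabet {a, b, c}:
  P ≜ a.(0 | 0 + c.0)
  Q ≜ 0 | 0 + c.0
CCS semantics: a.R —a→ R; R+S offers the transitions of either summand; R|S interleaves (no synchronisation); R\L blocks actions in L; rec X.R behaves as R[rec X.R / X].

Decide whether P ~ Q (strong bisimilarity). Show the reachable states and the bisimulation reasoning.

LTS(P): 3 reachable states
  s0 = a.(0 | 0 + c.0) :: =a=> s1
  s1 = 0 | 0 + c.0 :: =c=> s2
  s2 = 0 :: ·
LTS(Q): 2 reachable states
  t0 = 0 | 0 + c.0 :: =c=> t1
  t1 = 0 :: ·
Coarsest stable partition (strong bisimilarity classes):
  B0 = {s0}
  B1 = {s1, t0}
  B2 = {s2, t1}
s0 ∈ B0, t0 ∈ B1 → different blocks

not bisimilar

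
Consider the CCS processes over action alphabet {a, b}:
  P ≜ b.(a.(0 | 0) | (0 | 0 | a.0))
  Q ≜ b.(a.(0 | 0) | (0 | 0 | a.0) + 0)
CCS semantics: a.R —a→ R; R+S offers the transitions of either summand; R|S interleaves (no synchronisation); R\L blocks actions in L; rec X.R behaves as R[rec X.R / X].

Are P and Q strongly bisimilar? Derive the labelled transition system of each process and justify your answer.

Reachable graph of P (5 states):
  p0 = b.(a.(0 | 0) | (0 | 0 | a.0)) | =b=> p1
  p1 = a.(0 | 0) | (0 | 0 | a.0) | =a=> p2, =a=> p3
  p2 = 0 | 0 | (0 | 0 | a.0) | =a=> p4
  p3 = a.(0 | 0) | (0 | 0 | 0) | =a=> p4
  p4 = 0 | 0 | (0 | 0 | 0) | stopped
Reachable graph of Q (5 states):
  q0 = b.(a.(0 | 0) | (0 | 0 | a.0) + 0) | =b=> q1
  q1 = a.(0 | 0) | (0 | 0 | a.0) + 0 | =a=> q2, =a=> q3
  q2 = 0 | 0 | (0 | 0 | a.0) | =a=> q4
  q3 = a.(0 | 0) | (0 | 0 | 0) | =a=> q4
  q4 = 0 | 0 | (0 | 0 | 0) | stopped
Partition-refinement fixed point:
  B0 = {p0, q0}
  B1 = {p1, q1}
  B2 = {p2, p3, q2, q3}
  B3 = {p4, q4}
p0 ∈ B0, q0 ∈ B0 → same block

P ~ Q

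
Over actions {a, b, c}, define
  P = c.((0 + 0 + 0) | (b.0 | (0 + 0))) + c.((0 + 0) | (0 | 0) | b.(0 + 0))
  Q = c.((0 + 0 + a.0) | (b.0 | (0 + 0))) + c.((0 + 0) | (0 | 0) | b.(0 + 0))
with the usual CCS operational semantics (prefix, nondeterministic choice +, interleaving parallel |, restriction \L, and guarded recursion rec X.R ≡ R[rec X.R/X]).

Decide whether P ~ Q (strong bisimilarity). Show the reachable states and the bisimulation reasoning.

not bisimilar

LTS(P): 5 reachable states
  m0 = c.((0 + 0 + 0) | (b.0 | (0 + 0))) + c.((0 + 0) | (0 | 0) | b.(0 + 0)) has moves ··c··> m1, ··c··> m2
  m1 = (0 + 0 + 0) | (b.0 | (0 + 0)) has moves ··b··> m3
  m2 = (0 + 0) | (0 | 0) | b.(0 + 0) has moves ··b··> m4
  m3 = (0 + 0 + 0) | (0 | (0 + 0)) has moves deadlocked
  m4 = (0 + 0) | (0 | 0) | (0 + 0) has moves deadlocked
LTS(Q): 7 reachable states
  n0 = c.((0 + 0 + a.0) | (b.0 | (0 + 0))) + c.((0 + 0) | (0 | 0) | b.(0 + 0)) has moves ··c··> n1, ··c··> n2
  n1 = (0 + 0 + a.0) | (b.0 | (0 + 0)) has moves ··a··> n3, ··b··> n4
  n2 = (0 + 0) | (0 | 0) | b.(0 + 0) has moves ··b··> n5
  n3 = 0 | (b.0 | (0 + 0)) has moves ··b··> n6
  n4 = (0 + 0 + a.0) | (0 | (0 + 0)) has moves ··a··> n6
  n5 = (0 + 0) | (0 | 0) | (0 + 0) has moves deadlocked
  n6 = 0 | (0 | (0 + 0)) has moves deadlocked
Partition-refinement fixed point:
  B0 = {m0}
  B1 = {m1, m2, n2, n3}
  B2 = {m3, m4, n5, n6}
  B3 = {n0}
  B4 = {n1}
  B5 = {n4}
m0 ∈ B0, n0 ∈ B3 → different blocks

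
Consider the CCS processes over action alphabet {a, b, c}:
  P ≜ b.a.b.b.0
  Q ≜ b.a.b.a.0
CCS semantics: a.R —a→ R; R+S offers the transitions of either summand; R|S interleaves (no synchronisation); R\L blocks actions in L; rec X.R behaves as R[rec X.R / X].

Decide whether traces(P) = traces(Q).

trace-distinct — witness ⟨babb⟩

P's transition system — 5 states:
  p0 = b.a.b.b.0 | =b=> p1
  p1 = a.b.b.0 | =a=> p2
  p2 = b.b.0 | =b=> p3
  p3 = b.0 | =b=> p4
  p4 = 0 | ·
Q's transition system — 5 states:
  q0 = b.a.b.a.0 | =b=> q1
  q1 = a.b.a.0 | =a=> q2
  q2 = b.a.0 | =b=> q3
  q3 = a.0 | =a=> q4
  q4 = 0 | ·
Trace ⟨babb⟩ through P, begin at {p0}:
  after b @ step 1: {p1}
  after a @ step 2: {p2}
  after b @ step 3: {p3}
  after b @ step 4: {p4}
  ✓ P
Trace ⟨babb⟩ through Q, begin at {q0}:
  after b @ step 1: {q1}
  after a @ step 2: {q2}
  after b @ step 3: {q3}
  after b @ step 4: no successor for Q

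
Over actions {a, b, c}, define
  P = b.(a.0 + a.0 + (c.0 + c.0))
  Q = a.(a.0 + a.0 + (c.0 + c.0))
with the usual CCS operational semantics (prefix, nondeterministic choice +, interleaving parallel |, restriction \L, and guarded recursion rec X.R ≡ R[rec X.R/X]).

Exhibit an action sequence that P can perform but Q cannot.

b

P's transition system — 3 states:
  u0 = b.(a.0 + a.0 + (c.0 + c.0)) :: --b--▸ u1
  u1 = a.0 + a.0 + (c.0 + c.0) :: --a--▸ u2, --c--▸ u2
  u2 = 0 :: deadlocked
Q's transition system — 3 states:
  v0 = a.(a.0 + a.0 + (c.0 + c.0)) :: --a--▸ v1
  v1 = a.0 + a.0 + (c.0 + c.0) :: --a--▸ v2, --c--▸ v2
  v2 = 0 :: deadlocked
Trace ⟨b⟩ through P, begin at {u0}:
  after b @ step 1: {u1}
  — P admits the full trace.
Trace ⟨b⟩ through Q, begin at {v0}:
  after b @ step 1: ∅ (Q stuck)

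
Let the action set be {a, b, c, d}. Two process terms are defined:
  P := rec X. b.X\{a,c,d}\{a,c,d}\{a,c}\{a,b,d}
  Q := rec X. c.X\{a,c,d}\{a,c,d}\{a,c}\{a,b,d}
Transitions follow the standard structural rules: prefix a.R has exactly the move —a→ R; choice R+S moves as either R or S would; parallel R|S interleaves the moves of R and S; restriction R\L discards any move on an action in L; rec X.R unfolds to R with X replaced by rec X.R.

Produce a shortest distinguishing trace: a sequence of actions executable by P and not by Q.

LTS(P): 2 reachable states
  p0 = rec X. b.X\{a,c,d}\{a,c,d}\{a,c}\{a,b,d} :: =b=> p1
  p1 = (rec X. b.X\{a,c,d}\{a,c,d}\{a,c}\{a,b,d})\{a,c,d}\{a,c,d}\{a,c}\{a,b,d} :: ·
LTS(Q): 2 reachable states
  q0 = rec X. c.X\{a,c,d}\{a,c,d}\{a,c}\{a,b,d} :: =c=> q1
  q1 = (rec X. c.X\{a,c,d}\{a,c,d}\{a,c}\{a,b,d})\{a,c,d}\{a,c,d}\{a,c}\{a,b,d} :: ·
Run σ = ⟨b⟩ on P: start {p0}
  [1] b ⇒ {p1}
  P completes σ.
Run σ = ⟨b⟩ on Q: start {q0}
  [1] b ⇒ no successor for Q

b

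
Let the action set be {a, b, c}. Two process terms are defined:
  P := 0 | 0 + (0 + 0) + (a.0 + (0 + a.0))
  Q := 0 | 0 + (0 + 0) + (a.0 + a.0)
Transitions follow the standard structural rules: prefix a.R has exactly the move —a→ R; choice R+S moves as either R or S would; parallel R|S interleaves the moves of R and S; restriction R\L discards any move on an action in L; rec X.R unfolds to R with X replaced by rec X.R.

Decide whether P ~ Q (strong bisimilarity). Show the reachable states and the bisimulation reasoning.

P's transition system — 2 states:
  p0 = 0 | 0 + (0 + 0) + (a.0 + (0 + a.0)) ⊢ --a--▸ p1
  p1 = 0 ⊢ (no moves)
Q's transition system — 2 states:
  q0 = 0 | 0 + (0 + 0) + (a.0 + a.0) ⊢ --a--▸ q1
  q1 = 0 ⊢ (no moves)
Bisimilarity quotient blocks:
  B0 = {p0, q0}
  B1 = {p1, q1}
p0 ∈ B0, q0 ∈ B0 → same block

YES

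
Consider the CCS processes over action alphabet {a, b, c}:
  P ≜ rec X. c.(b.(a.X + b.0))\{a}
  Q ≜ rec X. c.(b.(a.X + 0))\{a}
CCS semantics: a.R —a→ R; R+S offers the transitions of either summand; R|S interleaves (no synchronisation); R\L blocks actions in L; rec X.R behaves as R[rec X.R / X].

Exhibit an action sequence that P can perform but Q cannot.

Reachable graph of P (4 states):
  m0 = rec X. c.(b.(a.X + b.0))\{a} | ··c··> m1
  m1 = (b.(a.(rec X. c.(b.(a.X + b.0))\{a}) + b.0))\{a} | ··b··> m2
  m2 = (a.(rec X. c.(b.(a.X + b.0))\{a}) + b.0)\{a} | ··b··> m3
  m3 = 0\{a} | ∅
Reachable graph of Q (3 states):
  n0 = rec X. c.(b.(a.X + 0))\{a} | ··c··> n1
  n1 = (b.(a.(rec X. c.(b.(a.X + 0))\{a}) + 0))\{a} | ··b··> n2
  n2 = (a.(rec X. c.(b.(a.X + 0))\{a}) + 0)\{a} | ∅
Executing cbb from P (initial set {m0}):
  [1] c ⇒ {m1}
  [2] b ⇒ {m2}
  [3] b ⇒ {m3}
  ✓ P
Executing cbb from Q (initial set {n0}):
  [1] c ⇒ {n1}
  [2] b ⇒ {n2}
  [3] b ⇒ ∅ (Q stuck)

cbb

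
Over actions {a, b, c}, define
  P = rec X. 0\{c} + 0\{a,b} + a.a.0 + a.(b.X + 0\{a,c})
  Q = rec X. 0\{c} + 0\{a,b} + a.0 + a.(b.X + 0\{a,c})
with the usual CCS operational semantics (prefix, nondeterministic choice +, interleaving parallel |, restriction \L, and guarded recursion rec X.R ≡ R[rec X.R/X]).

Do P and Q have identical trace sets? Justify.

trace-distinct — witness ⟨aa⟩

Reachable graph of P (4 states):
  p0 = rec X. 0\{c} + 0\{a,b} + a.a.0 + a.(b.X + 0\{a,c}) | —a→ p1, —a→ p2
  p1 = a.0 | —a→ p3
  p2 = b.(rec X. 0\{c} + 0\{a,b} + a.a.0 + a.(b.X + 0\{a,c})) + 0\{a,c} | —b→ p0
  p3 = 0 | deadlocked
Reachable graph of Q (3 states):
  q0 = rec X. 0\{c} + 0\{a,b} + a.0 + a.(b.X + 0\{a,c}) | —a→ q1, —a→ q2
  q1 = 0 | deadlocked
  q2 = b.(rec X. 0\{c} + 0\{a,b} + a.0 + a.(b.X + 0\{a,c})) + 0\{a,c} | —b→ q0
Executing aa from P (initial set {p0}):
  after a @ step 1: {p1, p2}
  after a @ step 2: {p3}
  ✓ P
Executing aa from Q (initial set {q0}):
  after a @ step 1: {q1, q2}
  after a @ step 2: ∅ (Q stuck)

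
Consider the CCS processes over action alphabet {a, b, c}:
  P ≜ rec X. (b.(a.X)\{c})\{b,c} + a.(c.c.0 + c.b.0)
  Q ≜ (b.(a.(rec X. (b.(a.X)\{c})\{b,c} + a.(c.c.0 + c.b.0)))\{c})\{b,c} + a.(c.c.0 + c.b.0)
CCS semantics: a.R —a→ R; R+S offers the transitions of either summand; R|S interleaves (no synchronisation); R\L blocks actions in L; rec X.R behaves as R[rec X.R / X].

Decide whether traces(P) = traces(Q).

YES

LTS(P): 5 reachable states
  u0 = rec X. (b.(a.X)\{c})\{b,c} + a.(c.c.0 + c.b.0) ⊢ ··a··> u1
  u1 = c.c.0 + c.b.0 ⊢ ··c··> u2, ··c··> u3
  u2 = b.0 ⊢ ··b··> u4
  u3 = c.0 ⊢ ··c··> u4
  u4 = 0 ⊢ deadlocked
LTS(Q): 5 reachable states
  v0 = (b.(a.(rec X. (b.(a.X)\{c})\{b,c} + a.(c.c.0 + c.b.0)))\{c})\{b,c} + a.(c.c.0 + c.b.0) ⊢ ··a··> v1
  v1 = c.c.0 + c.b.0 ⊢ ··c··> v2, ··c··> v3
  v2 = b.0 ⊢ ··b··> v4
  v3 = c.0 ⊢ ··c··> v4
  v4 = 0 ⊢ deadlocked
Partition-refinement fixed point:
  B0 = {u0, v0}
  B1 = {u1, v1}
  B2 = {u3, v3}
  B3 = {u4, v4}
  B4 = {u2, v2}
u0 ∈ B0, v0 ∈ B0 → same block
Bisimilar ⇒ trace-equivalent.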